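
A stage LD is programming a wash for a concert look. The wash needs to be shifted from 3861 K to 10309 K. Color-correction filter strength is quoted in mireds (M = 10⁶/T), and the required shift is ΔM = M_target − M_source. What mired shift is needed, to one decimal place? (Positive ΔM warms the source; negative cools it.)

M_source = 10⁶/3861 = 259.000; M_target = 10⁶/10309 = 97.003.
ΔM = 97.003 − 259.000 = -161.998 → -162.0 mireds, a cooling shift.

-162.0 mireds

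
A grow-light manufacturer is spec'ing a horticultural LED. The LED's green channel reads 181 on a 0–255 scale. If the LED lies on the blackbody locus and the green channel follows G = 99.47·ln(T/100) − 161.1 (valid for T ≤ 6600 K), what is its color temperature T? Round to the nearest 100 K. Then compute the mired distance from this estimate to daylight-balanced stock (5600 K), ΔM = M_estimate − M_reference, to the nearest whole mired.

+144 mireds

ln t = (181 + 161.1) / 99.47 = 3.4392.
t = e^3.4392 = 31.163.
T = 100·t = 3116 K → 3100 K to the nearest 100 K.
M_estimate = 10⁶/3100 = 322.58; M_reference = 10⁶/5600 = 178.57.
ΔM = 322.58 − 178.57 = 144.01 → +144 mireds.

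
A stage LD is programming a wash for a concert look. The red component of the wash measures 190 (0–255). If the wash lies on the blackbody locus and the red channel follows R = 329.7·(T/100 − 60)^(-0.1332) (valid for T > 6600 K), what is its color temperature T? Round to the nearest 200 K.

(t − 60)^(-0.1332) = 190/329.7 = 0.57628.
t − 60 = 0.57628^(1/-0.1332) = 0.57628^(-7.508) = 62.667, so t = 122.667.
T = 100·t = 12267 K → 12200 K to the nearest 200 K.

12200 K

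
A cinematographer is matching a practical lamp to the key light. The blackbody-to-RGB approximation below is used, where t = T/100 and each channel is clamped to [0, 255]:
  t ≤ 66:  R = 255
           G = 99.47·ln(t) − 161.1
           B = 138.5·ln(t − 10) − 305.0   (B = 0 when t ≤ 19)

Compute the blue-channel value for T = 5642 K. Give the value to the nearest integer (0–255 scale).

227

t = 5642/100 = 56.42; the t ≤ 66 branch applies.
B = 138.5·ln(56.42 − 10) − 305.0 = 138.5·ln 46.42 − 305.0 = 138.5·3.8377 − 305.0 = 226.526.
Rounded: 227.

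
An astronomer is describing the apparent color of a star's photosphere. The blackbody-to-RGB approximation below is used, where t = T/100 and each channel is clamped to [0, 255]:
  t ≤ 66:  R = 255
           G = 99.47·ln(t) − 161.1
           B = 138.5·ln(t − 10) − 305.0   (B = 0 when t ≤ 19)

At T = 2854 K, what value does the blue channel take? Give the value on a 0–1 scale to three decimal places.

0.390

t = 2854/100 = 28.54; the t ≤ 66 branch applies.
B = 138.5·ln(28.54 − 10) − 305.0 = 138.5·ln 18.54 − 305.0 = 138.5·2.9199 − 305.0 = 99.410.
On a 0–1 scale: 99.410/255 = 0.3898 → 0.390.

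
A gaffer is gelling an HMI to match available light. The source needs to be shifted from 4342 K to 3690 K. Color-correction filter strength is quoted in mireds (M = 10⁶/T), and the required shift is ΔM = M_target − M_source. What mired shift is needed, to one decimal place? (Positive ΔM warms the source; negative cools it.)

+40.7 mireds

M_source = 10⁶/4342 = 230.309; M_target = 10⁶/3690 = 271.003.
ΔM = 271.003 − 230.309 = 40.694 → +40.7 mireds, a warming shift.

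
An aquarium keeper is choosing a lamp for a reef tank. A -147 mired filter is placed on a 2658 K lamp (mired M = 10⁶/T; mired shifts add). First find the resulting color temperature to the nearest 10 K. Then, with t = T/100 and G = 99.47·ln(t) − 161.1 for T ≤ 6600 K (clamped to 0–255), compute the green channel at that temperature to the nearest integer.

214

M_in = 10⁶/2658 = 376.22; M_out = 376.22 + (-147) = 229.22.
T_out = 10⁶/229.22 = 4362.6 K → 4360 K; t = 43.6.
G = 99.47·ln 43.6 − 161.1 = 99.47·3.7751 − 161.1 = 214.405.
Rounded: 214.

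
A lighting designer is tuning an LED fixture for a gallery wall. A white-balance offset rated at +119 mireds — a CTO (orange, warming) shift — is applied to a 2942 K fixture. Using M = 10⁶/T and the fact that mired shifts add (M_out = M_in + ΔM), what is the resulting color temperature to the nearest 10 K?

2180 K

M_in = 10⁶/2942 = 339.90 mireds.
M_out = 339.90 + (+119) = 458.90 mireds.
T_out = 10⁶/458.90 = 2179.1 K → 2180 K.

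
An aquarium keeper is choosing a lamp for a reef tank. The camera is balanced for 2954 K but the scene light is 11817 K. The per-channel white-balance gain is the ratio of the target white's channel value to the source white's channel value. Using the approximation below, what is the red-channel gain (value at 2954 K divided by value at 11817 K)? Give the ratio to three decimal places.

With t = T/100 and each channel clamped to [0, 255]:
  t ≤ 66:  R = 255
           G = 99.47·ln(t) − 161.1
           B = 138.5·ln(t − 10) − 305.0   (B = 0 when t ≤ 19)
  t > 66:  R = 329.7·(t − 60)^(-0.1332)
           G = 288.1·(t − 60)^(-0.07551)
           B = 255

1.329

At 11817 K (t = 118.17):
  R = 329.7·(118.17 − 60)^(-0.1332) = 329.7·58.17^(-0.1332) = 329.7·0.58203 = 191.894.
At 2954 K (t = 29.54):
  R = 255 by definition for t ≤ 66.
Gain = 255.000 / 191.894 = 1.3289 → 1.329.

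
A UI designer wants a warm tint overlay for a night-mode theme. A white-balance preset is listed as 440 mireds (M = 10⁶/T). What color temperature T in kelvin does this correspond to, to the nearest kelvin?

2273 K

T = 10⁶ / 440 = 2272.73 K → 2273 K.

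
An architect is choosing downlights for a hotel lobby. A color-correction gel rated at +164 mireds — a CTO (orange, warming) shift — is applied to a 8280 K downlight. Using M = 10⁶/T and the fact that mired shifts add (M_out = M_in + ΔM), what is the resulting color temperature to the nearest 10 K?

3510 K

M_in = 10⁶/8280 = 120.77 mireds.
M_out = 120.77 + (+164) = 284.77 mireds.
T_out = 10⁶/284.77 = 3511.6 K → 3510 K.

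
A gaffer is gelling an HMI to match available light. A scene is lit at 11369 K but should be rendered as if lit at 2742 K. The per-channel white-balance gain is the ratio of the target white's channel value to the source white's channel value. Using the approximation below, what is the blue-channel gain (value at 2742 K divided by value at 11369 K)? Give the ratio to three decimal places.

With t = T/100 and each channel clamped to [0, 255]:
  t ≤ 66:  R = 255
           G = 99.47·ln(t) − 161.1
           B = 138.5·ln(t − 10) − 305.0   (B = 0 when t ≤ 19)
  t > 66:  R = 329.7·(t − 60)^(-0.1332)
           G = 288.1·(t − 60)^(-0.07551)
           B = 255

At 11369 K (t = 113.69):
  B = 255 by definition for t > 66.
At 2742 K (t = 27.42):
  B = 138.5·ln(27.42 − 10) − 305.0 = 138.5·ln 17.42 − 305.0 = 138.5·2.8576 − 305.0 = 90.780.
Gain = 90.780 / 255.000 = 0.3560 → 0.356.

0.356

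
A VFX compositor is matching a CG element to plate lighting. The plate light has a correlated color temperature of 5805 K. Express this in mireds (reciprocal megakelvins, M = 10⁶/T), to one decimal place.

172.3 mireds

M = 10⁶ / 5805 = 172.265 → 172.3 mireds.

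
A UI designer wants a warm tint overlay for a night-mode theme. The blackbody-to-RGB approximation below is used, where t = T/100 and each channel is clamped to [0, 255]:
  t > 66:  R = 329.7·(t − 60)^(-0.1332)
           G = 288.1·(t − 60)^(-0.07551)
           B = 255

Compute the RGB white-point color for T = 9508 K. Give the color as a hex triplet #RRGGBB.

t = 9508/100 = 95.08; the t > 66 branch applies.
R = 329.7·(95.08 − 60)^(-0.1332) = 329.7·35.08^(-0.1332) = 329.7·0.62258 = 205.266.
G = 288.1·(95.08 − 60)^(-0.07551) = 288.1·35.08^(-0.07551) = 288.1·0.76442 = 220.230.
B = 255 by definition for t > 66.
Rounded: (205, 220, 255).
In hex: #CDDCFF.

#CDDCFF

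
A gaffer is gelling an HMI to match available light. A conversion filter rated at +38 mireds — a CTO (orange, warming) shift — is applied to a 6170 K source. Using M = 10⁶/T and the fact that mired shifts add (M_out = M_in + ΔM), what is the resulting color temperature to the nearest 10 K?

M_in = 10⁶/6170 = 162.07 mireds.
M_out = 162.07 + (+38) = 200.07 mireds.
T_out = 10⁶/200.07 = 4998.1 K → 5000 K.

5000 K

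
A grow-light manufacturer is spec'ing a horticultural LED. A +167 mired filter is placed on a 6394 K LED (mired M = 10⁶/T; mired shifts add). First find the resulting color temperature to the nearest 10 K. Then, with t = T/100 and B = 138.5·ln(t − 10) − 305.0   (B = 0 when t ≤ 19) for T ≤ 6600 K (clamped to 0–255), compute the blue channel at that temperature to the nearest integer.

116

M_in = 10⁶/6394 = 156.40; M_out = 156.40 + (+167) = 323.40.
T_out = 10⁶/323.40 = 3092.2 K → 3090 K; t = 30.9.
B = 138.5·ln(30.9 − 10) − 305.0 = 138.5·ln 20.9 − 305.0 = 138.5·3.0397 − 305.0 = 116.005.
Rounded: 116.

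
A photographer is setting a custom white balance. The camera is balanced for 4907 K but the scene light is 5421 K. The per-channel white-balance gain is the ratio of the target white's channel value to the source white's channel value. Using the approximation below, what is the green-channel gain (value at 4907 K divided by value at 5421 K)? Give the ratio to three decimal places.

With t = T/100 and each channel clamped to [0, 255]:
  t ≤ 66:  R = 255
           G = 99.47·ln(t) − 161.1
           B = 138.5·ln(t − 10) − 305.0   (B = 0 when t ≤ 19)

0.958

At 5421 K (t = 54.21):
  G = 99.47·ln 54.21 − 161.1 = 99.47·3.9929 − 161.1 = 236.070.
At 4907 K (t = 49.07):
  G = 99.47·ln 49.07 − 161.1 = 99.47·3.8932 − 161.1 = 226.161.
Gain = 226.161 / 236.070 = 0.9580 → 0.958.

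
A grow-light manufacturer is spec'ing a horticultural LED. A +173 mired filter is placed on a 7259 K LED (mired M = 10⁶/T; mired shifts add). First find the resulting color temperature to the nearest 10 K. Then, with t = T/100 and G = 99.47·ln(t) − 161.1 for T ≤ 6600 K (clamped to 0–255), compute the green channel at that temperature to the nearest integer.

184

M_in = 10⁶/7259 = 137.76; M_out = 137.76 + (+173) = 310.76.
T_out = 10⁶/310.76 = 3217.9 K → 3220 K; t = 32.2.
G = 99.47·ln 32.2 − 161.1 = 99.47·3.4720 − 161.1 = 184.257.
Rounded: 184.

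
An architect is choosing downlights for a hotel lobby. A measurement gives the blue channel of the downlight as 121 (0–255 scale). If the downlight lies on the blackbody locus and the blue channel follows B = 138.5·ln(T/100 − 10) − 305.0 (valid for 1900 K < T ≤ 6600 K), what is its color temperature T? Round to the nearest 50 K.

ln(t − 10) = (121 + 305.0) / 138.5 = 3.0758.
t − 10 = e^3.0758 = 21.667, so t = 31.667.
T = 100·t = 3167 K → 3150 K to the nearest 50 K.

3150 K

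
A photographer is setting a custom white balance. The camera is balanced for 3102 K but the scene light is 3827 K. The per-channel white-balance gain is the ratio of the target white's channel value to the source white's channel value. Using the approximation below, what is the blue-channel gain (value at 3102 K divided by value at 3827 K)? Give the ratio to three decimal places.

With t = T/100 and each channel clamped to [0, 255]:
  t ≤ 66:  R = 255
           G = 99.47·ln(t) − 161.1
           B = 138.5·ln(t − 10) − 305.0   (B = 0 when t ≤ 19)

At 3827 K (t = 38.27):
  B = 138.5·ln(38.27 − 10) − 305.0 = 138.5·ln 28.27 − 305.0 = 138.5·3.3418 − 305.0 = 157.839.
At 3102 K (t = 31.02):
  B = 138.5·ln(31.02 − 10) − 305.0 = 138.5·ln 21.02 − 305.0 = 138.5·3.0455 − 305.0 = 116.798.
Gain = 116.798 / 157.839 = 0.7400 → 0.740.

0.740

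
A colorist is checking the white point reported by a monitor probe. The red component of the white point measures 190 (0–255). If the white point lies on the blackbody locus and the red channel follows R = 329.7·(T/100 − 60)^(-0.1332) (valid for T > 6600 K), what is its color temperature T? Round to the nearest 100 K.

12300 K

(t − 60)^(-0.1332) = 190/329.7 = 0.57628.
t − 60 = 0.57628^(1/-0.1332) = 0.57628^(-7.508) = 62.667, so t = 122.667.
T = 100·t = 12267 K → 12300 K to the nearest 100 K.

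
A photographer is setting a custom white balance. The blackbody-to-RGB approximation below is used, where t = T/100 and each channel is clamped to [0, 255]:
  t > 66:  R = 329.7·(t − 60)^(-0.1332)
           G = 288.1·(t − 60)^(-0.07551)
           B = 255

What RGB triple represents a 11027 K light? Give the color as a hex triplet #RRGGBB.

t = 11027/100 = 110.27; the t > 66 branch applies.
R = 329.7·(110.27 − 60)^(-0.1332) = 329.7·50.27^(-0.1332) = 329.7·0.59345 = 195.661.
G = 288.1·(110.27 − 60)^(-0.07551) = 288.1·50.27^(-0.07551) = 288.1·0.74393 = 214.327.
B = 255 by definition for t > 66.
Rounded: (196, 214, 255).
In hex: #C4D6FF.

#C4D6FF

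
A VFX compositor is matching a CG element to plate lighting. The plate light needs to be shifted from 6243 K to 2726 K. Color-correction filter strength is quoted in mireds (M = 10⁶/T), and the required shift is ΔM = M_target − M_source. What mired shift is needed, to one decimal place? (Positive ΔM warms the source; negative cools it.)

+206.7 mireds

M_source = 10⁶/6243 = 160.179; M_target = 10⁶/2726 = 366.838.
ΔM = 366.838 − 160.179 = 206.658 → +206.7 mireds, a warming shift.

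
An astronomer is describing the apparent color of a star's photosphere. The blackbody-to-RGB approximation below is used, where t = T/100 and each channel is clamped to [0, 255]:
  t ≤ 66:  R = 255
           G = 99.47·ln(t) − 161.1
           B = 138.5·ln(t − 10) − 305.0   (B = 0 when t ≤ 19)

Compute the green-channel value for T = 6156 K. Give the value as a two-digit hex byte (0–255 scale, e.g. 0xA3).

0xF9

t = 6156/100 = 61.56; the t ≤ 66 branch applies.
G = 99.47·ln 61.56 − 161.1 = 99.47·4.1200 − 161.1 = 248.718.
Rounded: 249; in hex, 0xF9.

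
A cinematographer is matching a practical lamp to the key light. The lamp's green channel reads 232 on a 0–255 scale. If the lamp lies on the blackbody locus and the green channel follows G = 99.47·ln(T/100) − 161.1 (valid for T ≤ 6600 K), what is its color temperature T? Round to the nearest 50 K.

5200 K

ln t = (232 + 161.1) / 99.47 = 3.9519.
t = e^3.9519 = 52.036.
T = 100·t = 5204 K → 5200 K to the nearest 50 K.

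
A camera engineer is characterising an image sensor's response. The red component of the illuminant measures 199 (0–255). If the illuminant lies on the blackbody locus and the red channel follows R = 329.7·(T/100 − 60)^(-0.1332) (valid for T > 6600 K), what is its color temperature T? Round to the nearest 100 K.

(t − 60)^(-0.1332) = 199/329.7 = 0.60358.
t − 60 = 0.60358^(1/-0.1332) = 0.60358^(-7.508) = 44.273, so t = 104.273.
T = 100·t = 10427 K → 10400 K to the nearest 100 K.

10400 K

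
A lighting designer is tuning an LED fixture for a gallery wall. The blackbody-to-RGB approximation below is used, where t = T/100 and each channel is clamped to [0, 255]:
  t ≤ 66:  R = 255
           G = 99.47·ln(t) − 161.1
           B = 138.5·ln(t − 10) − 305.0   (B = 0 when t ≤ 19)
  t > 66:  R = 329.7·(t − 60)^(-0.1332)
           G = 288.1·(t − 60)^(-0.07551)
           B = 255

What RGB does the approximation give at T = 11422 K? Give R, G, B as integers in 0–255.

R=194, G=213, B=255

t = 11422/100 = 114.22; the t > 66 branch applies.
R = 329.7·(114.22 − 60)^(-0.1332) = 329.7·54.22^(-0.1332) = 329.7·0.58750 = 193.700.
G = 288.1·(114.22 − 60)^(-0.07551) = 288.1·54.22^(-0.07551) = 288.1·0.73970 = 213.107.
B = 255 by definition for t > 66.
Rounded: (194, 213, 255).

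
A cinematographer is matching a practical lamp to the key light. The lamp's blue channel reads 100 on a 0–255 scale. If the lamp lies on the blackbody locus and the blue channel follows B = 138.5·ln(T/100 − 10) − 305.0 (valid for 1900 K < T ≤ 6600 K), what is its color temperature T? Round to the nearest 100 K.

ln(t − 10) = (100 + 305.0) / 138.5 = 2.9242.
t − 10 = e^2.9242 = 18.619, so t = 28.619.
T = 100·t = 2862 K → 2900 K to the nearest 100 K.

2900 K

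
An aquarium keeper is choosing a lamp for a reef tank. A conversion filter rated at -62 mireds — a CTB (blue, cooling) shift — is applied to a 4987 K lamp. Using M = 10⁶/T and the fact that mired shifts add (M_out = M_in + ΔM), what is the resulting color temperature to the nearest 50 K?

7200 K

M_in = 10⁶/4987 = 200.52 mireds.
M_out = 200.52 + (-62) = 138.52 mireds.
T_out = 10⁶/138.52 = 7219.1 K → 7200 K.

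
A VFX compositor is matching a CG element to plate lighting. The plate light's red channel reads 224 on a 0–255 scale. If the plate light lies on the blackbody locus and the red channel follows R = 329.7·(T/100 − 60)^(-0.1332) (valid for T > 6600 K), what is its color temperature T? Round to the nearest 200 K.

(t − 60)^(-0.1332) = 224/329.7 = 0.67941.
t − 60 = 0.67941^(1/-0.1332) = 0.67941^(-7.508) = 18.209, so t = 78.209.
T = 100·t = 7821 K → 7800 K to the nearest 200 K.

7800 K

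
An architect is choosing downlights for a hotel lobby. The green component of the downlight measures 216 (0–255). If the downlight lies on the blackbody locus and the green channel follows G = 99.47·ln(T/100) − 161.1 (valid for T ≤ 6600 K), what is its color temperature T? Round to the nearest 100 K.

ln t = (216 + 161.1) / 99.47 = 3.7911.
t = e^3.7911 = 44.305.
T = 100·t = 4430 K → 4400 K to the nearest 100 K.

4400 K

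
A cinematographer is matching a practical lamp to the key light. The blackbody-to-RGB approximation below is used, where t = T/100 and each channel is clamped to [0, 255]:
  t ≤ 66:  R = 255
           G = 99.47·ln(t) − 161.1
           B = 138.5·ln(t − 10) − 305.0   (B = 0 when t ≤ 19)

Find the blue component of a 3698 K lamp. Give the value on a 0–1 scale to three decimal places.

0.594

t = 3698/100 = 36.98; the t ≤ 66 branch applies.
B = 138.5·ln(36.98 − 10) − 305.0 = 138.5·ln 26.98 − 305.0 = 138.5·3.2951 − 305.0 = 151.371.
On a 0–1 scale: 151.371/255 = 0.5936 → 0.594.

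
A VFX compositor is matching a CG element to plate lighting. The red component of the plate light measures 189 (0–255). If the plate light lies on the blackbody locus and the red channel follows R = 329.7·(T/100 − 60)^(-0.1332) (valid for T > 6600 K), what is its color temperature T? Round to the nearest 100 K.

(t − 60)^(-0.1332) = 189/329.7 = 0.57325.
t − 60 = 0.57325^(1/-0.1332) = 0.57325^(-7.508) = 65.199, so t = 125.199.
T = 100·t = 12520 K → 12500 K to the nearest 100 K.

12500 K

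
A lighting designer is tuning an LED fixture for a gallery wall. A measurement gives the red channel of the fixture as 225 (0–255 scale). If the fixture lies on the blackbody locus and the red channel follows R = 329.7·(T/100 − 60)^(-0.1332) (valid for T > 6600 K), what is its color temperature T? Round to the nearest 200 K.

7800 K

(t − 60)^(-0.1332) = 225/329.7 = 0.68244.
t − 60 = 0.68244^(1/-0.1332) = 0.68244^(-7.508) = 17.610, so t = 77.610.
T = 100·t = 7761 K → 7800 K to the nearest 200 K.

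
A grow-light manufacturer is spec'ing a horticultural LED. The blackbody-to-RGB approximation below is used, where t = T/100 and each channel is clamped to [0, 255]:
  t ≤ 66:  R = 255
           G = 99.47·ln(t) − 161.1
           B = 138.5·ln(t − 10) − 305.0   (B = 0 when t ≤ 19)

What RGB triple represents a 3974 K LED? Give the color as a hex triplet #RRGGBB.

#FFCDA5

t = 3974/100 = 39.74; the t ≤ 66 branch applies.
R = 255 by definition for t ≤ 66.
G = 99.47·ln 39.74 − 161.1 = 99.47·3.6824 − 161.1 = 205.184.
B = 138.5·ln(39.74 − 10) − 305.0 = 138.5·ln 29.74 − 305.0 = 138.5·3.3925 − 305.0 = 164.860.
Rounded: (255, 205, 165).
In hex: #FFCDA5.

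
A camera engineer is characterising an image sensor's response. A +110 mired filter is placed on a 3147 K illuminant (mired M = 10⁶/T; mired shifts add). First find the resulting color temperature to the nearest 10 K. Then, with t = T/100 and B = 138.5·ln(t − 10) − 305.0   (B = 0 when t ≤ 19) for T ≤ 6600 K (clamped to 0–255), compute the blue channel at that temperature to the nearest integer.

54

M_in = 10⁶/3147 = 317.76; M_out = 317.76 + (+110) = 427.76.
T_out = 10⁶/427.76 = 2337.7 K → 2340 K; t = 23.4.
B = 138.5·ln(23.4 − 10) − 305.0 = 138.5·ln 13.4 − 305.0 = 138.5·2.5953 − 305.0 = 54.443.
Rounded: 54.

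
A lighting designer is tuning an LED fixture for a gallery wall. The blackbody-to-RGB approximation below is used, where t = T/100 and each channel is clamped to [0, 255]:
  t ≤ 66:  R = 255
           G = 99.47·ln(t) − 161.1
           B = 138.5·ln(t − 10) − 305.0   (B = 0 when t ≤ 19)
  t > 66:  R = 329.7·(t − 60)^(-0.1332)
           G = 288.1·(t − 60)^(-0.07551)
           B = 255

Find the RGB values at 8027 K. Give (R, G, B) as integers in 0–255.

t = 8027/100 = 80.27; the t > 66 branch applies.
R = 329.7·(80.27 − 60)^(-0.1332) = 329.7·20.27^(-0.1332) = 329.7·0.66977 = 220.824.
G = 288.1·(80.27 − 60)^(-0.07551) = 288.1·20.27^(-0.07551) = 288.1·0.79675 = 229.542.
B = 255 by definition for t > 66.
Rounded: (221, 230, 255).

(221, 230, 255)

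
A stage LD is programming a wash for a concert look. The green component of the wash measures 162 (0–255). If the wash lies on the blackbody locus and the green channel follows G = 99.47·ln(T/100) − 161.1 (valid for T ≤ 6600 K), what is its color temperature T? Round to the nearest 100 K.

ln t = (162 + 161.1) / 99.47 = 3.2482.
t = e^3.2482 = 25.744.
T = 100·t = 2574 K → 2600 K to the nearest 100 K.

2600 K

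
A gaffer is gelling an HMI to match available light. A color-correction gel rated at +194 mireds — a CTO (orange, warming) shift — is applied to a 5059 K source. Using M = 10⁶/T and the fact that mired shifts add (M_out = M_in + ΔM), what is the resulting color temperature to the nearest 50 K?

M_in = 10⁶/5059 = 197.67 mireds.
M_out = 197.67 + (+194) = 391.67 mireds.
T_out = 10⁶/391.67 = 2553.2 K → 2550 K.

2550 K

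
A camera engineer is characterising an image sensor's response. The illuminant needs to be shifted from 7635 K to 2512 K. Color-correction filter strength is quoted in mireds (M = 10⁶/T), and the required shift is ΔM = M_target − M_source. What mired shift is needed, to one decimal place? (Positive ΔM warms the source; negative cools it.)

M_source = 10⁶/7635 = 130.976; M_target = 10⁶/2512 = 398.089.
ΔM = 398.089 − 130.976 = 267.113 → +267.1 mireds, a warming shift.

+267.1 mireds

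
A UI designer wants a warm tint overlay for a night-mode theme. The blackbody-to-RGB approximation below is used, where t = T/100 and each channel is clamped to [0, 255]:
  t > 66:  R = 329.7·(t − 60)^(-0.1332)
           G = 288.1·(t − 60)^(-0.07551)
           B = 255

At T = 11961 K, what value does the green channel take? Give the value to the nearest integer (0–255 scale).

t = 11961/100 = 119.61; the t > 66 branch applies.
G = 288.1·(119.61 − 60)^(-0.07551) = 288.1·59.61^(-0.07551) = 288.1·0.73442 = 211.587.
Rounded: 212.

212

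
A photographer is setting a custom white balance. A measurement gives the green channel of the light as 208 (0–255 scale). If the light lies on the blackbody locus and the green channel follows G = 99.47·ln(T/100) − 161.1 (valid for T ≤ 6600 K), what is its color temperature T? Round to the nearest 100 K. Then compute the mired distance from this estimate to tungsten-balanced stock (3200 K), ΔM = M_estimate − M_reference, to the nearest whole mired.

-69 mireds

ln t = (208 + 161.1) / 99.47 = 3.7107.
t = e^3.7107 = 40.881.
T = 100·t = 4088 K → 4100 K to the nearest 100 K.
M_estimate = 10⁶/4100 = 243.90; M_reference = 10⁶/3200 = 312.50.
ΔM = 243.90 − 312.50 = -68.60 → -69 mireds.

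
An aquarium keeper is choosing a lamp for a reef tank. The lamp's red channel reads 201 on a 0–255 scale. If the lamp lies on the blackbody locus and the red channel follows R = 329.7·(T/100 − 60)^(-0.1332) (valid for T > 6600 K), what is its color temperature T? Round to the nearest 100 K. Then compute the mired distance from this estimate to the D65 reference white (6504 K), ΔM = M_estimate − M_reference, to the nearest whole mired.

-55 mireds

(t − 60)^(-0.1332) = 201/329.7 = 0.60965.
t − 60 = 0.60965^(1/-0.1332) = 0.60965^(-7.508) = 41.071, so t = 101.071.
T = 100·t = 10107 K → 10100 K to the nearest 100 K.
M_estimate = 10⁶/10100 = 99.01; M_reference = 10⁶/6504 = 153.75.
ΔM = 99.01 − 153.75 = -54.74 → -55 mireds.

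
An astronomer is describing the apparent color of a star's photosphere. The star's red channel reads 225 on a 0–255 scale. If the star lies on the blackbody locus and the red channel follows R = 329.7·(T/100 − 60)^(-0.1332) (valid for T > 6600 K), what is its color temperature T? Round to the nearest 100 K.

7800 K

(t − 60)^(-0.1332) = 225/329.7 = 0.68244.
t − 60 = 0.68244^(1/-0.1332) = 0.68244^(-7.508) = 17.610, so t = 77.610.
T = 100·t = 7761 K → 7800 K to the nearest 100 K.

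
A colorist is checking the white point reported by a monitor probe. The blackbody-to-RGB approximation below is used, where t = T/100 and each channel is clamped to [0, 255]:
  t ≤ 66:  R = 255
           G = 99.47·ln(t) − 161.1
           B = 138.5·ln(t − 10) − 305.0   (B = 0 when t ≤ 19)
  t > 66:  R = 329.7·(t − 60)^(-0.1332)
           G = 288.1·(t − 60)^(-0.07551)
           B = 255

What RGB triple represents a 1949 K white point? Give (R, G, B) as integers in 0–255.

t = 1949/100 = 19.49; the t ≤ 66 branch applies.
R = 255 by definition for t ≤ 66.
G = 99.47·ln 19.49 − 161.1 = 99.47·2.9699 − 161.1 = 134.316.
B = 138.5·ln(19.49 − 10) − 305.0 = 138.5·ln 9.49 − 305.0 = 138.5·2.2502 − 305.0 = 6.658.
Rounded: (255, 134, 7).

(255, 134, 7)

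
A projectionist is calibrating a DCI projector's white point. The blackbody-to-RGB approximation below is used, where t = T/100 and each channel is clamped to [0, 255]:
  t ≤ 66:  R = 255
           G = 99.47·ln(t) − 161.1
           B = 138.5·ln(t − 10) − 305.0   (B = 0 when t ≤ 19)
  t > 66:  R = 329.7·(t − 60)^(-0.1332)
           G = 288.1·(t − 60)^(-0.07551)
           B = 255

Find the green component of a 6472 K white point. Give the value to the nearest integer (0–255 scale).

t = 6472/100 = 64.72; the t ≤ 66 branch applies.
G = 99.47·ln 64.72 − 161.1 = 99.47·4.1701 − 161.1 = 253.697.
Rounded: 254.

254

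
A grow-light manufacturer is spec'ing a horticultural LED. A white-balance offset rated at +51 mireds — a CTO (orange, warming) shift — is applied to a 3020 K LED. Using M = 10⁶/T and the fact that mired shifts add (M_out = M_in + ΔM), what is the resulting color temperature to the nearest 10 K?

M_in = 10⁶/3020 = 331.13 mireds.
M_out = 331.13 + (+51) = 382.13 mireds.
T_out = 10⁶/382.13 = 2616.9 K → 2620 K.

2620 K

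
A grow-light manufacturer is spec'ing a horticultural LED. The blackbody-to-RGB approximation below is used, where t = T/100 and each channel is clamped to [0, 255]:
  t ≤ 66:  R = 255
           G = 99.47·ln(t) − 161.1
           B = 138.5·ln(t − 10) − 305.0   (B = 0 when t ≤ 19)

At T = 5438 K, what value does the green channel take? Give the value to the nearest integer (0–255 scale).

236

t = 5438/100 = 54.38; the t ≤ 66 branch applies.
G = 99.47·ln 54.38 − 161.1 = 99.47·3.9960 − 161.1 = 236.382.
Rounded: 236.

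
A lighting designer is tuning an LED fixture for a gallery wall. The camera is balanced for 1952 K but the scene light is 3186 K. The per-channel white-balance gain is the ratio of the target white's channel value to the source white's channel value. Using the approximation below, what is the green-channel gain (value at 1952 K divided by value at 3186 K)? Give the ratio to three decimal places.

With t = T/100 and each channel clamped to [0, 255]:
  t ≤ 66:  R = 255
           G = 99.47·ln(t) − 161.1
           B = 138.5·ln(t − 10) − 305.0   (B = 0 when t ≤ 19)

0.734

At 3186 K (t = 31.86):
  G = 99.47·ln 31.86 − 161.1 = 99.47·3.4614 − 161.1 = 183.201.
At 1952 K (t = 19.52):
  G = 99.47·ln 19.52 − 161.1 = 99.47·2.9714 − 161.1 = 134.469.
Gain = 134.469 / 183.201 = 0.7340 → 0.734.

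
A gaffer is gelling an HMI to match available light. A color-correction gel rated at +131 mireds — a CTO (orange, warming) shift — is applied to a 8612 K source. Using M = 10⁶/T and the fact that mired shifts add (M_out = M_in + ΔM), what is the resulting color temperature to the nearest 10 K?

4050 K

M_in = 10⁶/8612 = 116.12 mireds.
M_out = 116.12 + (+131) = 247.12 mireds.
T_out = 10⁶/247.12 = 4046.7 K → 4050 K.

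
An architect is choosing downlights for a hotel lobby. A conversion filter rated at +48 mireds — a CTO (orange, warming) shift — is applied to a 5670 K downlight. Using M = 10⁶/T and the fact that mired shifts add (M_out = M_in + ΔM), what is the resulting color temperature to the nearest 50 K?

4450 K

M_in = 10⁶/5670 = 176.37 mireds.
M_out = 176.37 + (+48) = 224.37 mireds.
T_out = 10⁶/224.37 = 4457.0 K → 4450 K.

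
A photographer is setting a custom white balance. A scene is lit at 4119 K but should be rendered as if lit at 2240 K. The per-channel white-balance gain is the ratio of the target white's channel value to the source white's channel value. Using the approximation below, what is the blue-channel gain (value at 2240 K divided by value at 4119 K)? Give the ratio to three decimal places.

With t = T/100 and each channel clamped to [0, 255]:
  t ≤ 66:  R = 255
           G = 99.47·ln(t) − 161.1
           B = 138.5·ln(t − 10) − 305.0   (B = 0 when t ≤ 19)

At 4119 K (t = 41.19):
  B = 138.5·ln(41.19 − 10) − 305.0 = 138.5·ln 31.19 − 305.0 = 138.5·3.4401 − 305.0 = 171.454.
At 2240 K (t = 22.4):
  B = 138.5·ln(22.4 − 10) − 305.0 = 138.5·ln 12.4 − 305.0 = 138.5·2.5177 − 305.0 = 43.701.
Gain = 43.701 / 171.454 = 0.2549 → 0.255.

0.255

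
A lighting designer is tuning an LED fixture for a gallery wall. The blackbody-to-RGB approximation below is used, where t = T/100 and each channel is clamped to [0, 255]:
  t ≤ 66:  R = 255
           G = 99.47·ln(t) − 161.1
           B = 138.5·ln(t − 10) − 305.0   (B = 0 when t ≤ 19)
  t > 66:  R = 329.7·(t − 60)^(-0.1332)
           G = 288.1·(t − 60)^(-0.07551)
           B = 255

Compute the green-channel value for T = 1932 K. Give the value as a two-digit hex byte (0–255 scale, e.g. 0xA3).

0x85

t = 1932/100 = 19.32; the t ≤ 66 branch applies.
G = 99.47·ln 19.32 − 161.1 = 99.47·2.9611 − 161.1 = 133.445.
Rounded: 133; in hex, 0x85.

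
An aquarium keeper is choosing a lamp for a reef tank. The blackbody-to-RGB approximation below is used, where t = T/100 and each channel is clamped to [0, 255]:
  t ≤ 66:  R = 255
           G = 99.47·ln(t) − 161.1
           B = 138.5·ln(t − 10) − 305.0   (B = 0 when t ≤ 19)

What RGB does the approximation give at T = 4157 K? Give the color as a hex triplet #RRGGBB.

#FFD2AD

t = 4157/100 = 41.57; the t ≤ 66 branch applies.
R = 255 by definition for t ≤ 66.
G = 99.47·ln 41.57 − 161.1 = 99.47·3.7274 − 161.1 = 209.662.
B = 138.5·ln(41.57 − 10) − 305.0 = 138.5·ln 31.57 − 305.0 = 138.5·3.4522 − 305.0 = 173.131.
Rounded: (255, 210, 173).
In hex: #FFD2AD.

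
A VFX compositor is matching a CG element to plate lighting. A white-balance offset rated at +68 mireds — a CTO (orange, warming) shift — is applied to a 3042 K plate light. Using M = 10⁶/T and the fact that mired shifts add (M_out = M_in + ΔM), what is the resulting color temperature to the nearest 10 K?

M_in = 10⁶/3042 = 328.73 mireds.
M_out = 328.73 + (+68) = 396.73 mireds.
T_out = 10⁶/396.73 = 2520.6 K → 2520 K.

2520 K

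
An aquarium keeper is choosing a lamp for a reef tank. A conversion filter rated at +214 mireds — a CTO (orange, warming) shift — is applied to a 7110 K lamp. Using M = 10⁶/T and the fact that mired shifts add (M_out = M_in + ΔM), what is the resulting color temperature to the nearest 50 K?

2800 K

M_in = 10⁶/7110 = 140.65 mireds.
M_out = 140.65 + (+214) = 354.65 mireds.
T_out = 10⁶/354.65 = 2819.7 K → 2800 K.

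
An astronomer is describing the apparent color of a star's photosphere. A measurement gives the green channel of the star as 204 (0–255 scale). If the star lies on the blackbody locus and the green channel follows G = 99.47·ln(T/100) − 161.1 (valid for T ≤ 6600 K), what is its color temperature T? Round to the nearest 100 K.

3900 K

ln t = (204 + 161.1) / 99.47 = 3.6705.
t = e^3.6705 = 39.270.
T = 100·t = 3927 K → 3900 K to the nearest 100 K.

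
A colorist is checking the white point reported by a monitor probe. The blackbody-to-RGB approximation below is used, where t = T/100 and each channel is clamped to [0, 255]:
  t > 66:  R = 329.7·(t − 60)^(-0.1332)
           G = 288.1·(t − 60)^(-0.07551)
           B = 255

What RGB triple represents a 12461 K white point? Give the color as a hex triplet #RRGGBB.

t = 12461/100 = 124.61; the t > 66 branch applies.
R = 329.7·(124.61 − 60)^(-0.1332) = 329.7·64.61^(-0.1332) = 329.7·0.57394 = 189.229.
G = 288.1·(124.61 − 60)^(-0.07551) = 288.1·64.61^(-0.07551) = 288.1·0.72997 = 210.304.
B = 255 by definition for t > 66.
Rounded: (189, 210, 255).
In hex: #BDD2FF.

#BDD2FF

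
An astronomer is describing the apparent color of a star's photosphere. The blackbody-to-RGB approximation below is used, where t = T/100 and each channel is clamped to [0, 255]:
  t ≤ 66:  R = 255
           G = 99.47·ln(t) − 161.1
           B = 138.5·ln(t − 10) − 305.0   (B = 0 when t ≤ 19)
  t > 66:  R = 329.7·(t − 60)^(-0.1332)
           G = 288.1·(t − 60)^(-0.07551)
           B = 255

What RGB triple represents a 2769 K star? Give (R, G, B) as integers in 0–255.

t = 2769/100 = 27.69; the t ≤ 66 branch applies.
R = 255 by definition for t ≤ 66.
G = 99.47·ln 27.69 − 161.1 = 99.47·3.3211 − 161.1 = 169.247.
B = 138.5·ln(27.69 − 10) − 305.0 = 138.5·ln 17.69 − 305.0 = 138.5·2.8730 − 305.0 = 92.910.
Rounded: (255, 169, 93).

(255, 169, 93)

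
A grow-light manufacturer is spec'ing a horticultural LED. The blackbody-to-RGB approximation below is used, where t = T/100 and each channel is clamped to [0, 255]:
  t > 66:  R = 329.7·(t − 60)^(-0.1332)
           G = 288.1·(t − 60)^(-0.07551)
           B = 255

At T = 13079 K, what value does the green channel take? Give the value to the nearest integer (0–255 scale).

t = 13079/100 = 130.79; the t > 66 branch applies.
G = 288.1·(130.79 − 60)^(-0.07551) = 288.1·70.79^(-0.07551) = 288.1·0.72495 = 208.858.
Rounded: 209.

209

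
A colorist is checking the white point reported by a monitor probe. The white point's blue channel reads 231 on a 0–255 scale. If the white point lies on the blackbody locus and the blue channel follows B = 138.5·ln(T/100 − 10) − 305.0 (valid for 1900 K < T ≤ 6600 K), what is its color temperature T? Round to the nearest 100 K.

5800 K

ln(t − 10) = (231 + 305.0) / 138.5 = 3.8700.
t − 10 = e^3.8700 = 47.944, so t = 57.944.
T = 100·t = 5794 K → 5800 K to the nearest 100 K.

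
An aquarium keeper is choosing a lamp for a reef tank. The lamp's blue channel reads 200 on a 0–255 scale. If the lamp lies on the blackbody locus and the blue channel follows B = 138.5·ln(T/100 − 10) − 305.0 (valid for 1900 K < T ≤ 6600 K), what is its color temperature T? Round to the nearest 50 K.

ln(t − 10) = (200 + 305.0) / 138.5 = 3.6462.
t − 10 = e^3.6462 = 38.329, so t = 48.329.
T = 100·t = 4833 K → 4850 K to the nearest 50 K.

4850 K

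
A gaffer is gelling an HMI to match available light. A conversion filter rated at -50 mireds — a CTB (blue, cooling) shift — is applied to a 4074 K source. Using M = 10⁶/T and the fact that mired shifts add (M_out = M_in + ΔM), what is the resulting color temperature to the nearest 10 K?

5120 K

M_in = 10⁶/4074 = 245.46 mireds.
M_out = 245.46 + (-50) = 195.46 mireds.
T_out = 10⁶/195.46 = 5116.2 K → 5120 K.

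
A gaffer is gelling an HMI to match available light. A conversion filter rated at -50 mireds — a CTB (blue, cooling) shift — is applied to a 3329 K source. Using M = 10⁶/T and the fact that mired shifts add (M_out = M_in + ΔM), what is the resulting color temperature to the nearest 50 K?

M_in = 10⁶/3329 = 300.39 mireds.
M_out = 300.39 + (-50) = 250.39 mireds.
T_out = 10⁶/250.39 = 3993.8 K → 4000 K.

4000 K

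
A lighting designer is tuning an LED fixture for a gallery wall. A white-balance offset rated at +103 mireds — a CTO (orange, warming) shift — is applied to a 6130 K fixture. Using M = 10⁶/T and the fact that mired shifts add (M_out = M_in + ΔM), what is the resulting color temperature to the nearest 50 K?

M_in = 10⁶/6130 = 163.13 mireds.
M_out = 163.13 + (+103) = 266.13 mireds.
T_out = 10⁶/266.13 = 3757.5 K → 3750 K.

3750 K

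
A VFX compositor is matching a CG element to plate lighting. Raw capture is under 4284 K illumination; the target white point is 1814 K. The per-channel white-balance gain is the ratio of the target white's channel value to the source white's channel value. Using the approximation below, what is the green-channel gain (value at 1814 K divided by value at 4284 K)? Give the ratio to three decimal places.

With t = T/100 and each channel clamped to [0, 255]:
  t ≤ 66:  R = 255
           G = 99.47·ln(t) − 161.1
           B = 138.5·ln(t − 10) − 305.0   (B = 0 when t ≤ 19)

At 4284 K (t = 42.84):
  G = 99.47·ln 42.84 − 161.1 = 99.47·3.7575 − 161.1 = 212.656.
At 1814 K (t = 18.14):
  G = 99.47·ln 18.14 − 161.1 = 99.47·2.8981 − 161.1 = 127.176.
Gain = 127.176 / 212.656 = 0.5980 → 0.598.

0.598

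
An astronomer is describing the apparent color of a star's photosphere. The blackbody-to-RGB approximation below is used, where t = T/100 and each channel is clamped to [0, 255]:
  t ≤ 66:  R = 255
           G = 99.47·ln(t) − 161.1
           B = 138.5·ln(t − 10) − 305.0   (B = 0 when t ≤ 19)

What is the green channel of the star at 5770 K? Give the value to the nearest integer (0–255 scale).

242

t = 5770/100 = 57.7; the t ≤ 66 branch applies.
G = 99.47·ln 57.7 − 161.1 = 99.47·4.0553 − 161.1 = 242.276.
Rounded: 242.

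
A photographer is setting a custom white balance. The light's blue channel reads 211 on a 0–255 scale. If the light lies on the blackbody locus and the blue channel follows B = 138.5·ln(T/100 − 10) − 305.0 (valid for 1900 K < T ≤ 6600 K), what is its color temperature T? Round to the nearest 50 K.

ln(t − 10) = (211 + 305.0) / 138.5 = 3.7256.
t − 10 = e^3.7256 = 41.497, so t = 51.497.
T = 100·t = 5150 K → 5150 K to the nearest 50 K.

5150 K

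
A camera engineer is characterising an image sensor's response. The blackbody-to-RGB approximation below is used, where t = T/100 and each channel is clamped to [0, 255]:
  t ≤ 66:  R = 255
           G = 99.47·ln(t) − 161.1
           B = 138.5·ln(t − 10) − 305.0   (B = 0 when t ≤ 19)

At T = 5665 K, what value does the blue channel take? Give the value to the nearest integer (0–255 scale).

t = 5665/100 = 56.65; the t ≤ 66 branch applies.
B = 138.5·ln(56.65 − 10) − 305.0 = 138.5·ln 46.65 − 305.0 = 138.5·3.8427 − 305.0 = 227.210.
Rounded: 227.

227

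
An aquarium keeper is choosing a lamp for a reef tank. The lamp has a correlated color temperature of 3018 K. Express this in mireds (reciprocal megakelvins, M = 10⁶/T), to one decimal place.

331.3 mireds

M = 10⁶ / 3018 = 331.345 → 331.3 mireds.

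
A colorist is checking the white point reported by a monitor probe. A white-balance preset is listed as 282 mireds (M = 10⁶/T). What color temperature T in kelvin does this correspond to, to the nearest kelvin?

T = 10⁶ / 282 = 3546.10 K → 3546 K.

3546 K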